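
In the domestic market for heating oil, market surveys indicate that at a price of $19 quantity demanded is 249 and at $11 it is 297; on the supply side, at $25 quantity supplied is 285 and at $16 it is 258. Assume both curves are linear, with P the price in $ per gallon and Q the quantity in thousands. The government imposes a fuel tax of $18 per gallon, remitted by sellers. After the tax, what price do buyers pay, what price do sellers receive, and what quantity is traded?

Buyers pay $23; sellers receive $5; quantity = 225.

Demand slope: (297 − 249)/(11 − 19) = -6, so Qd = 363 − 6P.
Supply slope: (258 − 285)/(16 − 25) = 3, so Qs = 3P + 210.
Without the tax, 363 − 6P = 3P + 210 gives 9P = 153, so P* = $17 and Q* = 261.
With the tax collected from sellers, supply shifts: Qs = 3(P − 18) + 210.
New equilibrium: buyers pay $23, sellers receive $5, Q = 225. (Wedge: Pb − Ps = 18.)
The less price-elastic side of the market bears the larger share of a per-unit tax.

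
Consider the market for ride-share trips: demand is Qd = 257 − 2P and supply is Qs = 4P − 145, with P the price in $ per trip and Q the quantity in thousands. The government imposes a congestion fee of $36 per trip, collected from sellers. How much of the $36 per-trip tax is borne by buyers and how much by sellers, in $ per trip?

Before the tax: set 257 − 2P = 4P − 145 → P* = $67, Q* = 123.
With the tax collected from sellers, supply shifts: Qs = 4(P − 36) − 145.
New equilibrium: buyers pay $91, sellers receive $55, Q = 75. (Wedge: Pb − Ps = 36.)
Burden on buyers: $24; on sellers: $12. (They sum to $36.)
The less price-elastic side of the market bears the larger share of a per-unit tax.

Buyers bear $24 per trip; sellers bear $12 per trip.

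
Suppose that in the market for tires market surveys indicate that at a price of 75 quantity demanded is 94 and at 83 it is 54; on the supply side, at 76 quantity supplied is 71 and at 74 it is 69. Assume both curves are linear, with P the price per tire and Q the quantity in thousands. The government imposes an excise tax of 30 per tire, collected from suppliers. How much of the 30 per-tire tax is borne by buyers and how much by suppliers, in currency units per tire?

Demand slope: (54 − 94)/(83 − 75) = -5, so Qd = 469 − 5P.
Supply slope: (69 − 71)/(74 − 76) = 1, so Qs = P − 5.
Before the tax: set 469 − 5P = P − 5 → P* = 79, Q* = 74.
With the tax collected from suppliers, supply shifts: Qs = (P − 30) − 5.
Solving gives Q = 49 with buyers paying 84 and suppliers receiving 54 (the 30 wedge).
Burden on buyers: 5; on suppliers: 25. (They sum to 30.)
The less price-elastic side of the market bears the larger share of a per-unit tax.

Buyers bear 5 per tire; suppliers bear 25 per tire.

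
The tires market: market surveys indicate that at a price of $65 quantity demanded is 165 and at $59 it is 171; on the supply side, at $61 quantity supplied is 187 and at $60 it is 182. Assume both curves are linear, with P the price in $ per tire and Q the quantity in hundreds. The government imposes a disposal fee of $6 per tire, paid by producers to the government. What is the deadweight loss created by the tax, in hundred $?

Deadweight loss = $15 hundred.

Demand slope: (171 − 165)/(59 − 65) = -1, so Qd = 230 − P.
Supply slope: (182 − 187)/(60 − 61) = 5, so Qs = 5P − 118.
Before the tax: set 230 − P = 5P − 118 → P* = $58, Q* = 172.
With the tax collected from producers, supply shifts: Qs = 5(P − 6) − 118.
Solving gives Q = 167 with buyers paying $63 and producers receiving $57 (the $6 wedge).
Quantity falls by |ΔQ| = |172 − 167| = 5.
DWL = ½ · t · |ΔQ| = ½ · 6 · 5 = $15.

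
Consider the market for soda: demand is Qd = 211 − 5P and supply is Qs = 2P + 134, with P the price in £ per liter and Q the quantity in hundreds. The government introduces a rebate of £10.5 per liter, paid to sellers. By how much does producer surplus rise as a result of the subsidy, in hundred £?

Before the subsidy: set 211 − 5P = 2P + 134 → P* = £11, Q* = 156.
With a per-unit subsidy paid to sellers, each receives P + 10.5 per unit sold, so supply becomes Qs = 2(P + 10.5) + 134.
New equilibrium: consumers pay £8, sellers receive £18.5, Q = 171. (Wedge: Pb − Ps = −10.5.)
ΔPS is the trapezoid between Q = 171 and Q = 156 of height £7.5: ½ · (156 + 171) · 7.5 = £1226.25.

Producer surplus rises by £1226.25 hundred.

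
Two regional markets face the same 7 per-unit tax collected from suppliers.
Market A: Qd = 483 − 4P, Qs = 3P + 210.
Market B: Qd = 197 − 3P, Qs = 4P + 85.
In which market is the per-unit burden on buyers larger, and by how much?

Market B, by 1.

Market A: pre-tax P* = 39, Q* = 327; post-tax Q = 315; per-unit burden on buyers = 3.
Market B: pre-tax P* = 16, Q* = 149; post-tax Q = 137; per-unit burden on buyers = 4.
Difference: 3 vs 4 → market B is larger by 1.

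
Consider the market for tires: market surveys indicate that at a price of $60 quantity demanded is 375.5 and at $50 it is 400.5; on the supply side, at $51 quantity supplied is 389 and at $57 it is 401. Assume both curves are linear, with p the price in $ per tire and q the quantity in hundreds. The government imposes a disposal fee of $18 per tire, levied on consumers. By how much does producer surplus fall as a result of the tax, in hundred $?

Producer surplus falls by $3830 hundred.

Demand slope: (400.5 − 375.5)/(50 − 60) = -2.5, so qd = 525.5 − 2.5p.
Supply slope: (401 − 389)/(57 − 51) = 2, so qs = 2p + 287.
Without the tax, 525.5 − 2.5p = 2p + 287 gives 4.5p = 238.5, so p* = $53 and q* = 393.
With the tax collected from consumers, demand (in seller-price terms) shifts: qd = 525.5 − 2.5(p + 18).
New equilibrium: consumers pay $61, producers receive $43, q = 373. (Wedge: pb − ps = 18.)
ΔPS is the trapezoid between Q = 373 and Q = 393 of height $10: ½ · (393 + 373) · 10 = $3830.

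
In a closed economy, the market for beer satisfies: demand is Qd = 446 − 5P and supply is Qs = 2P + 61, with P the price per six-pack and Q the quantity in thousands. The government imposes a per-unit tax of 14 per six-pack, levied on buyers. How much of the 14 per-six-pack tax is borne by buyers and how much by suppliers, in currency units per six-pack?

Without the tax, 446 − 5P = 2P + 61 gives 7P = 385, so P* = 55 and Q* = 171.
With the tax collected from buyers, demand (in seller-price terms) shifts: Qd = 446 − 5(P + 14).
New equilibrium: buyers pay 59, suppliers receive 45, Q = 151. (Wedge: Pb − Ps = 14.)
Burden on buyers: 4; on suppliers: 10. (They sum to 14.)

Buyers bear 4 per six-pack; suppliers bear 10 per six-pack.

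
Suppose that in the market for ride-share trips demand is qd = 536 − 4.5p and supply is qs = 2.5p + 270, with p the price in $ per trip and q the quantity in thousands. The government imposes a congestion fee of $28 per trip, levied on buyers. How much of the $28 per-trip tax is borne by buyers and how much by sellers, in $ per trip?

Buyers bear $10 per trip; sellers bear $18 per trip.

Without the tax, 536 − 4.5p = 2.5p + 270 gives 7p = 266, so p* = $38 and q* = 365.
With the tax collected from buyers, demand (in seller-price terms) shifts: qd = 536 − 4.5(p + 28).
Solving gives q = 320 with buyers paying $48 and sellers receiving $20 (the $28 wedge).
Burden on buyers: $10; on sellers: $18. (They sum to $28.)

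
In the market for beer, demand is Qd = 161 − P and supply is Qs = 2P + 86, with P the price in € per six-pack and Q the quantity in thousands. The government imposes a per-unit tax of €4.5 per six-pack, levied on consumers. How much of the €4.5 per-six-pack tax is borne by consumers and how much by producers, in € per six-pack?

Consumers bear €3 per six-pack; producers bear €1.5 per six-pack.

Before the tax: set 161 − P = 2P + 86 → P* = €25, Q* = 136.
With the tax collected from consumers, demand (in seller-price terms) shifts: Qd = 161 − (P + 4.5).
Solving gives Q = 133 with consumers paying €28 and producers receiving €23.5 (the €4.5 wedge).
Burden on consumers: €3; on producers: €1.5. (They sum to €4.5.)
The less price-elastic side of the market bears the larger share of a per-unit tax.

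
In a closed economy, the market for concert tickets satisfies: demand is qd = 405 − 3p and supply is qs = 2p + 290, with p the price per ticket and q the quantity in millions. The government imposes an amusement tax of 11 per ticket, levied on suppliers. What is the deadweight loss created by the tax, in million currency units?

Without the tax, 405 − 3p = 2p + 290 gives 5p = 115, so p* = 23 and q* = 336.
With the tax collected from suppliers, supply shifts: qs = 2(p − 11) + 290.
Solving gives q = 322.8 with consumers paying 27.4 and suppliers receiving 16.4 (the 11 wedge).
Quantity falls by |ΔQ| = |336 − 322.8| = 13.2.
DWL = ½ · t · |ΔQ| = ½ · 11 · 13.2 = 72.6.

Deadweight loss = 72.6 million.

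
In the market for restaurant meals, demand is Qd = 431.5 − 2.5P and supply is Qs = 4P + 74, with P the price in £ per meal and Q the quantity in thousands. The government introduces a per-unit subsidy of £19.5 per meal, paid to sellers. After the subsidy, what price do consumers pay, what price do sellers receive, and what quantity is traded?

Before the subsidy: set 431.5 − 2.5P = 4P + 74 → P* = £55, Q* = 294.
With a per-unit subsidy paid to sellers, each receives P + 19.5 per unit sold, so supply becomes Qs = 4(P + 19.5) + 74.
Solving gives Q = 324 with consumers paying £43 and sellers receiving £62.5 (the £19.5 wedge).

Consumers pay £43; sellers receive £62.5; quantity = 324.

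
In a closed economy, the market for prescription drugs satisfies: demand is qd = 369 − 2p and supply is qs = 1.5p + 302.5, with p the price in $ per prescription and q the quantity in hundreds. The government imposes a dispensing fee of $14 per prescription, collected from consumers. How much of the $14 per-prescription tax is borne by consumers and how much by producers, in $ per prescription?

Without the tax, 369 − 2p = 1.5p + 302.5 gives 3.5p = 66.5, so p* = $19 and q* = 331.
With the tax collected from consumers, demand (in seller-price terms) shifts: qd = 369 − 2(p + 14).
New equilibrium: consumers pay $25, producers receive $11, q = 319. (Wedge: pb − ps = 14.)
Burden on consumers: $6; on producers: $8. (They sum to $14.)

Consumers bear $6 per prescription; producers bear $8 per prescription.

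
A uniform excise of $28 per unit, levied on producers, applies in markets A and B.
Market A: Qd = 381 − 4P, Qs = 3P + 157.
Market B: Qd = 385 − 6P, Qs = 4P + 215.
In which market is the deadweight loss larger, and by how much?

Market B, by $268.8.

Market A: pre-tax P* = $32, Q* = 253; post-tax Q = 205; deadweight loss = $672.
Market B: pre-tax P* = $17, Q* = 283; post-tax Q = 215.8; deadweight loss = $940.8.
Difference: $672 vs $940.8 → market B is larger by $268.8.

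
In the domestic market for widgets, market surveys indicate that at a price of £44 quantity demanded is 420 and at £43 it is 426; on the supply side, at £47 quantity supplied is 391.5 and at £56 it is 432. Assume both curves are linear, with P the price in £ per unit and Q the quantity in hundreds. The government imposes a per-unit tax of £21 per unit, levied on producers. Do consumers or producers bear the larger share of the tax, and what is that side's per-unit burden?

Producers bear the larger share: £12 per unit.

Demand slope: (426 − 420)/(43 − 44) = -6, so Qd = 684 − 6P.
Supply slope: (432 − 391.5)/(56 − 47) = 4.5, so Qs = 4.5P + 180.
Before the tax: set 684 − 6P = 4.5P + 180 → P* = £48, Q* = 396.
With the tax collected from producers, supply shifts: Qs = 4.5(P − 21) + 180.
New equilibrium: consumers pay £57, producers receive £36, Q = 342. (Wedge: Pb − Ps = 21.)
Per-unit burden: consumers £9, producers £12.
Producers take the larger share because supply is less price-elastic here (demand slope 6 vs supply slope 4.5).
The less price-elastic side of the market bears the larger share of a per-unit tax.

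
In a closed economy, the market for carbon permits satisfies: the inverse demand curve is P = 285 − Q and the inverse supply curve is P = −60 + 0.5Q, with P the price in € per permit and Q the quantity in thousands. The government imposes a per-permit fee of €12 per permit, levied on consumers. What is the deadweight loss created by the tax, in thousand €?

Rewrite in direct form: Qd = 285 − P and Qs = 2P + 120.
Before the tax: set 285 − P = 2P + 120 → P* = €55, Q* = 230.
With the tax collected from consumers, demand (in seller-price terms) shifts: Qd = 285 − (P + 12).
New equilibrium: consumers pay €63, suppliers receive €51, Q = 222. (Wedge: Pb − Ps = 12.)
Quantity falls by |ΔQ| = |230 − 222| = 8.
DWL = ½ · t · |ΔQ| = ½ · 12 · 8 = €48.

Deadweight loss = €48 thousand.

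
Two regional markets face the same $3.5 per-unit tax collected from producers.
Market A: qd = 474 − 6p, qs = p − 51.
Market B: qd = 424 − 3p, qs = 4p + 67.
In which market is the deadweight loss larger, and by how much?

Market A: pre-tax p* = $75, q* = 24; post-tax q = 21; deadweight loss = $5.25.
Market B: pre-tax p* = $51, q* = 271; post-tax q = 265; deadweight loss = $10.5.
Difference: $5.25 vs $10.5 → market B is larger by $5.25.

Market B, by $5.25.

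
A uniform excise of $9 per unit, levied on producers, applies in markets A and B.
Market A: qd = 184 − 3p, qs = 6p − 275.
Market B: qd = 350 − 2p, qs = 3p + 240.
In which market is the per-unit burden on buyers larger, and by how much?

Market A, by $0.6.

Market A: pre-tax p* = $51, q* = 31; post-tax q = 13; per-unit burden on buyers = $6.
Market B: pre-tax p* = $22, q* = 306; post-tax q = 295.2; per-unit burden on buyers = $5.4.
Difference: $6 vs $5.4 → market A is larger by $0.6.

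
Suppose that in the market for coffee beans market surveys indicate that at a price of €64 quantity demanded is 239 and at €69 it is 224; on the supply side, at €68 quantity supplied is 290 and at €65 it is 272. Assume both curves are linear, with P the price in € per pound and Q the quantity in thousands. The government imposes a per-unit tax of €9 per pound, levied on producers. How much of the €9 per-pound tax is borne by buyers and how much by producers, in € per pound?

Buyers bear €6 per pound; producers bear €3 per pound.

Demand slope: (224 − 239)/(69 − 64) = -3, so Qd = 431 − 3P.
Supply slope: (272 − 290)/(65 − 68) = 6, so Qs = 6P − 118.
Before the tax: set 431 − 3P = 6P − 118 → P* = €61, Q* = 248.
With the tax collected from producers, supply shifts: Qs = 6(P − 9) − 118.
Solving gives Q = 230 with buyers paying €67 and producers receiving €58 (the €9 wedge).
Burden on buyers: €6; on producers: €3. (They sum to €9.)
The less price-elastic side of the market bears the larger share of a per-unit tax.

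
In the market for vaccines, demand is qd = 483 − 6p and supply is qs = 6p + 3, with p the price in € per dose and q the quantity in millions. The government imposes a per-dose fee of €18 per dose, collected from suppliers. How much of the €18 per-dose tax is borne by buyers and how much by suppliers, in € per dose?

Without the tax, 483 − 6p = 6p + 3 gives 12p = 480, so p* = €40 and q* = 243.
With the tax collected from suppliers, supply shifts: qs = 6(p − 18) + 3.
Solving gives q = 189 with buyers paying €49 and suppliers receiving €31 (the €18 wedge).
Burden on buyers: €9; on suppliers: €9. (They sum to €18.)

Buyers bear €9 per dose; suppliers bear €9 per dose.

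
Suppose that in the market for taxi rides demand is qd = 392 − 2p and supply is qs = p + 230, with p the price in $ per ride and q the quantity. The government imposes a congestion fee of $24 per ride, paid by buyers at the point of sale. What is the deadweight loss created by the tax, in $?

Deadweight loss = $192.

Without the tax, 392 − 2p = p + 230 gives 3p = 162, so p* = $54 and q* = 284.
With the tax collected from buyers, demand (in seller-price terms) shifts: qd = 392 − 2(p + 24).
New equilibrium: buyers pay $62, sellers receive $38, q = 268. (Wedge: pb − ps = 24.)
Quantity falls by |ΔQ| = |284 − 268| = 16.
DWL = ½ · t · |ΔQ| = ½ · 24 · 16 = $192.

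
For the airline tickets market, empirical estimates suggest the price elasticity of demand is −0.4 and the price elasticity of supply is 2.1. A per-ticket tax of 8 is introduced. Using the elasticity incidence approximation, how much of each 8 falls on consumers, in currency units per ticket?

Incidence ratio: consumers' share ≈ εs / (εs + |εd|) = 2.1 / (2.1 + 0.4) = 0.84.
So consumers bear ≈ 0.84 × 8 = 6.72; sellers bear 1.28.

Consumers bear ≈ 6.72 per ticket.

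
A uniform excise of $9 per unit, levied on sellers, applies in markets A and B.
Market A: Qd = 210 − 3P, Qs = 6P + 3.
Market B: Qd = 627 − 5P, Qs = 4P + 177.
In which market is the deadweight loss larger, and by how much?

Market A: pre-tax P* = $23, Q* = 141; post-tax Q = 123; deadweight loss = $81.
Market B: pre-tax P* = $50, Q* = 377; post-tax Q = 357; deadweight loss = $90.
Difference: $81 vs $90 → market B is larger by $9.

Market B, by $9.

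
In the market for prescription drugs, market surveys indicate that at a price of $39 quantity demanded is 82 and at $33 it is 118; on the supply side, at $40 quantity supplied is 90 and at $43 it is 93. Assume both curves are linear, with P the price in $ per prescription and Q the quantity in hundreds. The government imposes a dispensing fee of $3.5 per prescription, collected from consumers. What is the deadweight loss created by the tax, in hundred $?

Demand slope: (118 − 82)/(33 − 39) = -6, so Qd = 316 − 6P.
Supply slope: (93 − 90)/(43 − 40) = 1, so Qs = P + 50.
Without the tax, 316 − 6P = P + 50 gives 7P = 266, so P* = $38 and Q* = 88.
With the tax collected from consumers, demand (in seller-price terms) shifts: Qd = 316 − 6(P + 3.5).
Solving gives Q = 85 with consumers paying $38.5 and producers receiving $35 (the $3.5 wedge).
Quantity falls by |ΔQ| = |88 − 85| = 3.
DWL = ½ · t · |ΔQ| = ½ · 3.5 · 3 = $5.25.

Deadweight loss = $5.25 hundred.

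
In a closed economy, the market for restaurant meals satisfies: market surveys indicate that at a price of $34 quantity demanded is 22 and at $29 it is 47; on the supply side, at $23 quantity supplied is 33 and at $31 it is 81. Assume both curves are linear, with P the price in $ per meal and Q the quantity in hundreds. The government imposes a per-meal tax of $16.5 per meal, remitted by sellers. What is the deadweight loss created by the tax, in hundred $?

Deadweight loss = $371.25 hundred.

Demand slope: (47 − 22)/(29 − 34) = -5, so Qd = 192 − 5P.
Supply slope: (81 − 33)/(31 − 23) = 6, so Qs = 6P − 105.
Without the tax, 192 − 5P = 6P − 105 gives 11P = 297, so P* = $27 and Q* = 57.
With the tax collected from sellers, supply shifts: Qs = 6(P − 16.5) − 105.
New equilibrium: consumers pay $36, sellers receive $19.5, Q = 12. (Wedge: Pb − Ps = 16.5.)
Quantity falls by |ΔQ| = |57 − 12| = 45.
DWL = ½ · t · |ΔQ| = ½ · 16.5 · 45 = $371.25.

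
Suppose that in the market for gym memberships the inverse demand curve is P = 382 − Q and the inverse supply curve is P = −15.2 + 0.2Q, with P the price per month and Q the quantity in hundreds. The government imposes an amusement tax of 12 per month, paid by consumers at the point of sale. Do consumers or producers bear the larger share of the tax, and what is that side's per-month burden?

Inverting to Q(P) form: Qd = 382 − P; Qs = 5P + 76.
Without the tax, 382 − P = 5P + 76 gives 6P = 306, so P* = 51 and Q* = 331.
With the tax collected from consumers, demand (in seller-price terms) shifts: Qd = 382 − (P + 12).
Solving gives Q = 321 with consumers paying 61 and producers receiving 49 (the 12 wedge).
Per-month burden: consumers 10, producers 2.
Consumers take the larger share because demand is less price-elastic here (demand slope 1 vs supply slope 5).
The less price-elastic side of the market bears the larger share of a per-unit tax.

Consumers bear the larger share: 10 per month.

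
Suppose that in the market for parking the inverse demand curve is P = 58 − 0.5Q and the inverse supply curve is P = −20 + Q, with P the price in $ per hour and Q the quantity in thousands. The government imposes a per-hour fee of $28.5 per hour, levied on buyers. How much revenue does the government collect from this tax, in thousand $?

Rewrite in direct form: Qd = 116 − 2P and Qs = P + 20.
Before the tax: set 116 − 2P = P + 20 → P* = $32, Q* = 52.
With the tax collected from buyers, demand (in seller-price terms) shifts: Qd = 116 − 2(P + 28.5).
Solving gives Q = 33 with buyers paying $41.5 and suppliers receiving $13 (the $28.5 wedge).
Revenue = t · Q = 28.5 · 33 = $940.5.

Tax revenue = $940.5 thousand.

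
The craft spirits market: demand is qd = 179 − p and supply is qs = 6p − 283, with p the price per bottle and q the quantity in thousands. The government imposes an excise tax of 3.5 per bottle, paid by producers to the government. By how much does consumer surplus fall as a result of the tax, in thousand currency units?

Before the tax: set 179 − p = 6p − 283 → p* = 66, q* = 113.
With the tax collected from producers, supply shifts: qs = 6(p − 3.5) − 283.
New equilibrium: consumers pay 69, producers receive 65.5, q = 110. (Wedge: pb − ps = 3.5.)
ΔCS is the trapezoid between Q = 110 and Q = 113 of height 3: ½ · (113 + 110) · 3 = 334.5.

Consumer surplus falls by 334.5 thousand.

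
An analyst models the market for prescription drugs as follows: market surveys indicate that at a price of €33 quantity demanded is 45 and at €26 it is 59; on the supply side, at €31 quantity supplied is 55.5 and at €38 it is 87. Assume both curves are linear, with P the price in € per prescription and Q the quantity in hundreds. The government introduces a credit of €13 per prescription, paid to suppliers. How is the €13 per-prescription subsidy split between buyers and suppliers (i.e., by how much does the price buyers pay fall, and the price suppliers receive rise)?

Demand slope: (59 − 45)/(26 − 33) = -2, so Qd = 111 − 2P.
Supply slope: (87 − 55.5)/(38 − 31) = 4.5, so Qs = 4.5P − 84.
Without the subsidy, 111 − 2P = 4.5P − 84 gives 6.5P = 195, so P* = €30 and Q* = 51.
With a per-unit subsidy paid to suppliers, each receives P + 13 per unit sold, so supply becomes Qs = 4.5(P + 13) − 84.
New equilibrium: buyers pay €21, suppliers receive €34, Q = 69. (Wedge: Pb − Ps = −13.)
Gain to buyers: €9; to suppliers: €4. (They sum to €13.)

Buyers gain €9 per prescription; suppliers gain €4 per prescription.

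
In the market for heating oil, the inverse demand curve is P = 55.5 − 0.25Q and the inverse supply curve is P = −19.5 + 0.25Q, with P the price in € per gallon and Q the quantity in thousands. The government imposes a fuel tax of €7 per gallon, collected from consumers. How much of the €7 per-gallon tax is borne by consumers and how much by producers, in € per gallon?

Consumers bear €3.5 per gallon; producers bear €3.5 per gallon.

Rewrite in direct form: Qd = 222 − 4P and Qs = 4P + 78.
Before the tax: set 222 − 4P = 4P + 78 → P* = €18, Q* = 150.
With the tax collected from consumers, demand (in seller-price terms) shifts: Qd = 222 − 4(P + 7).
New equilibrium: consumers pay €21.5, producers receive €14.5, Q = 136. (Wedge: Pb − Ps = 7.)
Burden on consumers: €3.5; on producers: €3.5. (They sum to €7.)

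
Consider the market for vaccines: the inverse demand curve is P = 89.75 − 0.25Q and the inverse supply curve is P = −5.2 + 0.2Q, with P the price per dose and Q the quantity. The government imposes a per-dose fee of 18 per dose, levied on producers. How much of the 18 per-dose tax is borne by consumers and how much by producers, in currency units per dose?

Consumers bear 10 per dose; producers bear 8 per dose.

Inverting to Q(P) form: Qd = 359 − 4P; Qs = 5P + 26.
Without the tax, 359 − 4P = 5P + 26 gives 9P = 333, so P* = 37 and Q* = 211.
With the tax collected from producers, supply shifts: Qs = 5(P − 18) + 26.
Solving gives Q = 171 with consumers paying 47 and producers receiving 29 (the 18 wedge).
Burden on consumers: 10; on producers: 8. (They sum to 18.)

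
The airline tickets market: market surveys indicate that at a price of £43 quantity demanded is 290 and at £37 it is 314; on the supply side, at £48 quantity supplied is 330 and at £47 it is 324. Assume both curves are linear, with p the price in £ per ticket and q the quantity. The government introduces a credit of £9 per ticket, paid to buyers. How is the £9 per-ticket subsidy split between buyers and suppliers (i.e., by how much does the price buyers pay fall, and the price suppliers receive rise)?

Demand slope: (314 − 290)/(37 − 43) = -4, so qd = 462 − 4p.
Supply slope: (324 − 330)/(47 − 48) = 6, so qs = 6p + 42.
Before the subsidy: set 462 − 4p = 6p + 42 → p* = £42, q* = 294.
With a per-unit subsidy paid to buyers, each effectively pays p − 9, so demand becomes qd = 462 − 4(p − 9).
New equilibrium: buyers pay £36.6, suppliers receive £45.6, q = 315.6. (Wedge: pb − ps = −9.)
Gain to buyers: £5.4; to suppliers: £3.6. (They sum to £9.)

Buyers gain £5.4 per ticket; suppliers gain £3.6 per ticket.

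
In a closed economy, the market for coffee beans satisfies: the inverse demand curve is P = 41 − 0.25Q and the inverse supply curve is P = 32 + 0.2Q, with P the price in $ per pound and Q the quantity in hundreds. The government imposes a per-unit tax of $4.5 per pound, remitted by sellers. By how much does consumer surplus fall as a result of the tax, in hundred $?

Consumer surplus falls by $37.5 hundred.

Inverting to Q(P) form: Qd = 164 − 4P; Qs = 5P − 160.
Without the tax, 164 − 4P = 5P − 160 gives 9P = 324, so P* = $36 and Q* = 20.
With the tax collected from sellers, supply shifts: Qs = 5(P − 4.5) − 160.
Solving gives Q = 10 with buyers paying $38.5 and sellers receiving $34 (the $4.5 wedge).
ΔCS is the trapezoid between Q = 10 and Q = 20 of height $2.5: ½ · (20 + 10) · 2.5 = $37.5.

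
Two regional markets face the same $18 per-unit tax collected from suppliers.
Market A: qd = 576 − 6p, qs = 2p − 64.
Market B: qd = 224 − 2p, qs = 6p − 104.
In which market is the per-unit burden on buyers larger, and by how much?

Market B, by $9.

Market A: pre-tax p* = $80, q* = 96; post-tax q = 69; per-unit burden on buyers = $4.5.
Market B: pre-tax p* = $41, q* = 142; post-tax q = 115; per-unit burden on buyers = $13.5.
Difference: $4.5 vs $13.5 → market B is larger by $9.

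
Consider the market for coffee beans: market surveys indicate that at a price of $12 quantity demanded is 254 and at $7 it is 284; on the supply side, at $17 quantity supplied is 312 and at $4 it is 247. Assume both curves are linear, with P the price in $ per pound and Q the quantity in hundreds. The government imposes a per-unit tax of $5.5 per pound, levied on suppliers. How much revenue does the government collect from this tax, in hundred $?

Tax revenue = $1413.5 hundred.

Demand slope: (284 − 254)/(7 − 12) = -6, so Qd = 326 − 6P.
Supply slope: (247 − 312)/(4 − 17) = 5, so Qs = 5P + 227.
Without the tax, 326 − 6P = 5P + 227 gives 11P = 99, so P* = $9 and Q* = 272.
With the tax collected from suppliers, supply shifts: Qs = 5(P − 5.5) + 227.
New equilibrium: consumers pay $11.5, suppliers receive $6, Q = 257. (Wedge: Pb − Ps = 5.5.)
Revenue = t · Q = 5.5 · 257 = $1413.5.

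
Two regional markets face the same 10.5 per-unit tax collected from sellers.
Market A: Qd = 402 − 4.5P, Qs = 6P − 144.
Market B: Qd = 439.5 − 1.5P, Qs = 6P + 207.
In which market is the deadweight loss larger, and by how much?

Market A: pre-tax P* = 52, Q* = 168; post-tax Q = 141; deadweight loss = 141.75.
Market B: pre-tax P* = 31, Q* = 393; post-tax Q = 380.4; deadweight loss = 66.15.
Difference: 141.75 vs 66.15 → market A is larger by 75.6.

Market A, by 75.6.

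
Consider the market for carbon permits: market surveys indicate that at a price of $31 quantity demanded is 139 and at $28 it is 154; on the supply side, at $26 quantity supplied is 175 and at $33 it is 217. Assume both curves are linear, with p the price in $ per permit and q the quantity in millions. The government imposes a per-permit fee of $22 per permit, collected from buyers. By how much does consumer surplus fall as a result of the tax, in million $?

Consumer surplus falls by $1668 million.

Demand slope: (154 − 139)/(28 − 31) = -5, so qd = 294 − 5p.
Supply slope: (217 − 175)/(33 − 26) = 6, so qs = 6p + 19.
Before the tax: set 294 − 5p = 6p + 19 → p* = $25, q* = 169.
With the tax collected from buyers, demand (in seller-price terms) shifts: qd = 294 − 5(p + 22).
New equilibrium: buyers pay $37, sellers receive $15, q = 109. (Wedge: pb − ps = 22.)
ΔCS is the trapezoid between Q = 109 and Q = 169 of height $12: ½ · (169 + 109) · 12 = $1668.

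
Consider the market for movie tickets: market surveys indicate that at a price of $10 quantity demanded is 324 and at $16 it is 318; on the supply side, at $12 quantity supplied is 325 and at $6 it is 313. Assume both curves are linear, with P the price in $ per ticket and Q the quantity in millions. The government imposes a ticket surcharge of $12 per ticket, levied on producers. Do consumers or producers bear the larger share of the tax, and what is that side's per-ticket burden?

Demand slope: (318 − 324)/(16 − 10) = -1, so Qd = 334 − P.
Supply slope: (313 − 325)/(6 − 12) = 2, so Qs = 2P + 301.
Without the tax, 334 − P = 2P + 301 gives 3P = 33, so P* = $11 and Q* = 323.
With the tax collected from producers, supply shifts: Qs = 2(P − 12) + 301.
New equilibrium: consumers pay $19, producers receive $7, Q = 315. (Wedge: Pb − Ps = 12.)
Per-ticket burden: consumers $8, producers $4.
Consumers take the larger share because demand is less price-elastic here (demand slope 1 vs supply slope 2).
The less price-elastic side of the market bears the larger share of a per-unit tax.

Consumers bear the larger share: $8 per ticket.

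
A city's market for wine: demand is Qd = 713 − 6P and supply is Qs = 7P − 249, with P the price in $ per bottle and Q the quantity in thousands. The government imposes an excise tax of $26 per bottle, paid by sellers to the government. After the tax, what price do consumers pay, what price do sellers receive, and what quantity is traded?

Consumers pay $88; sellers receive $62; quantity = 185.

Without the tax, 713 − 6P = 7P − 249 gives 13P = 962, so P* = $74 and Q* = 269.
With the tax collected from sellers, supply shifts: Qs = 7(P − 26) − 249.
New equilibrium: consumers pay $88, sellers receive $62, Q = 185. (Wedge: Pb − Ps = 26.)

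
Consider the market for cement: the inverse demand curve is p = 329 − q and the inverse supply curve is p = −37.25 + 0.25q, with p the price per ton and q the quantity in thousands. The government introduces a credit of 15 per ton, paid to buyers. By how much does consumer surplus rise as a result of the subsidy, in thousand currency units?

Inverting to q(p) form: qd = 329 − p; qs = 4p + 149.
Without the subsidy, 329 − p = 4p + 149 gives 5p = 180, so p* = 36 and q* = 293.
With a per-unit subsidy paid to buyers, each effectively pays p − 15, so demand becomes qd = 329 − (p − 15).
Solving gives q = 305 with buyers paying 24 and suppliers receiving 39 (the 15 wedge).
ΔCS is the trapezoid between Q = 305 and Q = 293 of height 12: ½ · (293 + 305) · 12 = 3588.

Consumer surplus rises by 3588 thousand.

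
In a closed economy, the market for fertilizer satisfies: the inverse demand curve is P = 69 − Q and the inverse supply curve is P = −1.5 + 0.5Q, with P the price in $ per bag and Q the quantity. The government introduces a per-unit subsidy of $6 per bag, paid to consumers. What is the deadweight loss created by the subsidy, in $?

Deadweight loss = $12.

Inverting to Q(P) form: Qd = 69 − P; Qs = 2P + 3.
Without the subsidy, 69 − P = 2P + 3 gives 3P = 66, so P* = $22 and Q* = 47.
With a per-unit subsidy paid to consumers, each effectively pays P − 6, so demand becomes Qd = 69 − (P − 6).
New equilibrium: consumers pay $18, suppliers receive $24, Q = 51. (Wedge: Pb − Ps = −6.)
Quantity rises by |ΔQ| = |47 − 51| = 4.
DWL = ½ · t · |ΔQ| = ½ · 6 · 4 = $12.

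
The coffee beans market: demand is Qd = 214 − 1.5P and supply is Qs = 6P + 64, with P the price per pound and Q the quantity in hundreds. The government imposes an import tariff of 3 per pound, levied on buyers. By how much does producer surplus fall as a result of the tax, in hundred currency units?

Before the tax: set 214 − 1.5P = 6P + 64 → P* = 20, Q* = 184.
With the tax collected from buyers, demand (in seller-price terms) shifts: Qd = 214 − 1.5(P + 3).
New equilibrium: buyers pay 22.4, suppliers receive 19.4, Q = 180.4. (Wedge: Pb − Ps = 3.)
ΔPS is the trapezoid between Q = 180.4 and Q = 184 of height 0.6: ½ · (184 + 180.4) · 0.6 = 109.32.

Producer surplus falls by 109.32 hundred.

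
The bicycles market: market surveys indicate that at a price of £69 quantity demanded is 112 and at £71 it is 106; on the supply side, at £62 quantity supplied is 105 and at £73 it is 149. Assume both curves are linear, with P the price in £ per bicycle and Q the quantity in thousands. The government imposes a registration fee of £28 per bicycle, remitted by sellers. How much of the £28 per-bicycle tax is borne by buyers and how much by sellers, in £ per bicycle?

Demand slope: (106 − 112)/(71 − 69) = -3, so Qd = 319 − 3P.
Supply slope: (149 − 105)/(73 − 62) = 4, so Qs = 4P − 143.
Before the tax: set 319 − 3P = 4P − 143 → P* = £66, Q* = 121.
With the tax collected from sellers, supply shifts: Qs = 4(P − 28) − 143.
New equilibrium: buyers pay £82, sellers receive £54, Q = 73. (Wedge: Pb − Ps = 28.)
Burden on buyers: £16; on sellers: £12. (They sum to £28.)

Buyers bear £16 per bicycle; sellers bear £12 per bicycle.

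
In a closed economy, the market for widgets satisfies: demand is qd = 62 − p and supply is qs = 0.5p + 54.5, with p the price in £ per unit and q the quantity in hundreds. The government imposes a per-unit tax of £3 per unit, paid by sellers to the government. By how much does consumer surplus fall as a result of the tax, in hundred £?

Consumer surplus falls by £56.5 hundred.

Without the tax, 62 − p = 0.5p + 54.5 gives 1.5p = 7.5, so p* = £5 and q* = 57.
With the tax collected from sellers, supply shifts: qs = 0.5(p − 3) + 54.5.
New equilibrium: consumers pay £6, sellers receive £3, q = 56. (Wedge: pb − ps = 3.)
ΔCS is the trapezoid between Q = 56 and Q = 57 of height £1: ½ · (57 + 56) · 1 = £56.5.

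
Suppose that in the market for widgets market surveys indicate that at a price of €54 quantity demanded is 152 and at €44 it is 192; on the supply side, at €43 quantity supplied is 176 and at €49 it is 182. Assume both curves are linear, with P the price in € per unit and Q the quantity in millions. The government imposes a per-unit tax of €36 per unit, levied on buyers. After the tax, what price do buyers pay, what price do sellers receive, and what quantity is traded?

Buyers pay €54.2; sellers receive €18.2; quantity = 151.2.

Demand slope: (192 − 152)/(44 − 54) = -4, so Qd = 368 − 4P.
Supply slope: (182 − 176)/(49 − 43) = 1, so Qs = P + 133.
Without the tax, 368 − 4P = P + 133 gives 5P = 235, so P* = €47 and Q* = 180.
With the tax collected from buyers, demand (in seller-price terms) shifts: Qd = 368 − 4(P + 36).
New equilibrium: buyers pay €54.2, sellers receive €18.2, Q = 151.2. (Wedge: Pb − Ps = 36.)
The less price-elastic side of the market bears the larger share of a per-unit tax.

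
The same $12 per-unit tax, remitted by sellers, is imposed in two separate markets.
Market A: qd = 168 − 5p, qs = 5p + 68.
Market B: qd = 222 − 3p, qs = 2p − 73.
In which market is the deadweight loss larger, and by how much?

Market A: pre-tax p* = $10, q* = 118; post-tax q = 88; deadweight loss = $180.
Market B: pre-tax p* = $59, q* = 45; post-tax q = 30.6; deadweight loss = $86.4.
Difference: $180 vs $86.4 → market A is larger by $93.6.

Market A, by $93.6.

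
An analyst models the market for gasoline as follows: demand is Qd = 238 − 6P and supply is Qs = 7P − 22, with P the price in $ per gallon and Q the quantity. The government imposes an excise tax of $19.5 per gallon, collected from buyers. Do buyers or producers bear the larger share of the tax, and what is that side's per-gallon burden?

Before the tax: set 238 − 6P = 7P − 22 → P* = $20, Q* = 118.
With the tax collected from buyers, demand (in seller-price terms) shifts: Qd = 238 − 6(P + 19.5).
New equilibrium: buyers pay $30.5, producers receive $11, Q = 55. (Wedge: Pb − Ps = 19.5.)
Per-gallon burden: buyers $10.5, producers $9.
Buyers take the larger share because demand is less price-elastic here (demand slope 6 vs supply slope 7).
The less price-elastic side of the market bears the larger share of a per-unit tax.

Buyers bear the larger share: $10.5 per gallon.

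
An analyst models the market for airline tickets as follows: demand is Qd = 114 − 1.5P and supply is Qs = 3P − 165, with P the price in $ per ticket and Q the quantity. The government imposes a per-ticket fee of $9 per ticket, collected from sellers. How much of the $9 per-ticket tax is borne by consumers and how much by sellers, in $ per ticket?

Consumers bear $6 per ticket; sellers bear $3 per ticket.

Before the tax: set 114 − 1.5P = 3P − 165 → P* = $62, Q* = 21.
With the tax collected from sellers, supply shifts: Qs = 3(P − 9) − 165.
New equilibrium: consumers pay $68, sellers receive $59, Q = 12. (Wedge: Pb − Ps = 9.)
Burden on consumers: $6; on sellers: $3. (They sum to $9.)
The less price-elastic side of the market bears the larger share of a per-unit tax.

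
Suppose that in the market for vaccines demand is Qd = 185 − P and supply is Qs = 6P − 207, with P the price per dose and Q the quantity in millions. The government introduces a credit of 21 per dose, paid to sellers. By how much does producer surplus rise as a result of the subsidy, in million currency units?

Producer surplus rises by 414 million.

Before the subsidy: set 185 − P = 6P − 207 → P* = 56, Q* = 129.
With a per-unit subsidy paid to sellers, each receives P + 21 per unit sold, so supply becomes Qs = 6(P + 21) − 207.
Solving gives Q = 147 with buyers paying 38 and sellers receiving 59 (the 21 wedge).
ΔPS is the trapezoid between Q = 147 and Q = 129 of height 3: ½ · (129 + 147) · 3 = 414.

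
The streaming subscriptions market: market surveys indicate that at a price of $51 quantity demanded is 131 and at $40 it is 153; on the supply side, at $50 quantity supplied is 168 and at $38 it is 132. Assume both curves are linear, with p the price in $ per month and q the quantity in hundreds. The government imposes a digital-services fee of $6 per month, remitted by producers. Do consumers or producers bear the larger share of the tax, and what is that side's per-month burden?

Demand slope: (153 − 131)/(40 − 51) = -2, so qd = 233 − 2p.
Supply slope: (132 − 168)/(38 − 50) = 3, so qs = 3p + 18.
Without the tax, 233 − 2p = 3p + 18 gives 5p = 215, so p* = $43 and q* = 147.
With the tax collected from producers, supply shifts: qs = 3(p − 6) + 18.
Solving gives q = 139.8 with consumers paying $46.6 and producers receiving $40.6 (the $6 wedge).
Per-month burden: consumers $3.6, producers $2.4.
Consumers take the larger share because demand is less price-elastic here (demand slope 2 vs supply slope 3).

Consumers bear the larger share: $3.6 per month.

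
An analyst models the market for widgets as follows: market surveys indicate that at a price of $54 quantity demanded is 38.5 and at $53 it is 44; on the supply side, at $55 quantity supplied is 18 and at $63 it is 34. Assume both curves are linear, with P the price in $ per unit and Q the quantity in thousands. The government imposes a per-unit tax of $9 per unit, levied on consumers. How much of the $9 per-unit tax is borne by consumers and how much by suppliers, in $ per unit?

Consumers bear $2.4 per unit; suppliers bear $6.6 per unit.

Demand slope: (44 − 38.5)/(53 − 54) = -5.5, so Qd = 335.5 − 5.5P.
Supply slope: (34 − 18)/(63 − 55) = 2, so Qs = 2P − 92.
Before the tax: set 335.5 − 5.5P = 2P − 92 → P* = $57, Q* = 22.
With the tax collected from consumers, demand (in seller-price terms) shifts: Qd = 335.5 − 5.5(P + 9).
Solving gives Q = 8.8 with consumers paying $59.4 and suppliers receiving $50.4 (the $9 wedge).
Burden on consumers: $2.4; on suppliers: $6.6. (They sum to $9.)
The less price-elastic side of the market bears the larger share of a per-unit tax.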